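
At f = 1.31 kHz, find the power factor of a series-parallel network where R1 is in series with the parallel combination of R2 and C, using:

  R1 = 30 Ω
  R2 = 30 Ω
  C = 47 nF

Step 1 — Angular frequency: ω = 2π·f = 2π·1310 = 8231 rad/s.
Step 2 — Component impedances:
  R1: Z = R = 30 Ω
  R2: Z = R = 30 Ω
  C: Z = 1/(jωC) = -j/(ω·C) = 0 - j2585 Ω
Step 3 — Parallel branch: R2 || C = 1/(1/R2 + 1/C) = 30 - j0.3481 Ω.
Step 4 — Series with R1: Z_total = R1 + (R2 || C) = 60 - j0.3481 Ω = 60∠-0.3° Ω.
Step 5 — Power factor: PF = cos(φ) = Re(Z)/|Z| = 60/60 = 1.
Step 6 — Type: Im(Z) = -0.3481 ⇒ leading (phase φ = -0.3°).

PF = 1 (leading, φ = -0.3°)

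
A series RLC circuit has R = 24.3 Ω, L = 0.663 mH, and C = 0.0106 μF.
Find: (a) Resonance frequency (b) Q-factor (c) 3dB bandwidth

Step 1 — Resonance: ω₀ = 1/√(LC) = 1/√(0.000663·1.06e-08) = 3.772e+05 rad/s.
Step 2 — f₀ = ω₀/(2π) = 6.004e+04 Hz.
Step 3 — Series Q: Q = ω₀L/R = 3.772e+05·0.000663/24.3 = 10.29.
Step 4 — Bandwidth: Δω = ω₀/Q = 3.665e+04 rad/s; BW = Δω/(2π) = 5833 Hz.

(a) f₀ = 6.004e+04 Hz  (b) Q = 10.29  (c) BW = 5833 Hz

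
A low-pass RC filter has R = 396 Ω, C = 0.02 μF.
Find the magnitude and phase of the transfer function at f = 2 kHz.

Step 1 — Angular frequency: ω = 2π·2000 = 1.257e+04 rad/s.
Step 2 — Transfer function: H(jω) = 1/(1 + jωRC).
Step 3 — Denominator: 1 + jωRC = 1 + j·1.257e+04·396·2e-08 = 1 + j0.09953.
Step 4 — H = 0.9902 - j0.09855.
Step 5 — Magnitude: |H| = 0.9951 (-0.0 dB); phase: φ = -5.7°.

|H| = 0.9951 (-0.0 dB), φ = -5.7°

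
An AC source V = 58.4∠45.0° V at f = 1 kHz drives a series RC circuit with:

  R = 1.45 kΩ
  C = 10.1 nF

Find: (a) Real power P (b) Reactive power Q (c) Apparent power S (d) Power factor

Step 1 — Angular frequency: ω = 2π·f = 2π·1000 = 6283 rad/s.
Step 2 — Component impedances:
  R: Z = R = 1450 Ω
  C: Z = 1/(jωC) = -j/(ω·C) = 0 - j1.576e+04 Ω
Step 3 — Series combination: Z_total = R + C = 1450 - j1.576e+04 Ω = 1.582e+04∠-84.7° Ω.
Step 4 — Source phasor: V = 58.4∠45.0° V = 41.3 + j41.3 V.
Step 5 — Current: I = V / Z = -0.002359 + j0.002838 A = 0.00369∠129.7° A.
Step 6 — Complex power: S = V·I* = 0.01975 - j0.2146 VA.
Step 7 — Real power: P = Re(S) = 0.01975 W.
Step 8 — Reactive power: Q = Im(S) = -0.2146 VAR.
Step 9 — Apparent power: |S| = 0.2155 VA.
Step 10 — Power factor: PF = P/|S| = 0.09163 (leading).

(a) P = 0.01975 W  (b) Q = -0.2146 VAR  (c) S = 0.2155 VA  (d) PF = 0.09163 (leading)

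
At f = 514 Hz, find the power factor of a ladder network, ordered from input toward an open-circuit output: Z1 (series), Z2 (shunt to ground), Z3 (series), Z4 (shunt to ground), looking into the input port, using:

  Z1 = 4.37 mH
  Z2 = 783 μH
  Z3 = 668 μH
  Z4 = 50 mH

Step 1 — Angular frequency: ω = 2π·f = 2π·514 = 3230 rad/s.
Step 2 — Component impedances:
  Z1: Z = jωL = j·3230·0.00437 = 0 + j14.11 Ω
  Z2: Z = jωL = j·3230·0.000783 = 0 + j2.529 Ω
  Z3: Z = jωL = j·3230·0.000668 = 0 + j2.157 Ω
  Z4: Z = jωL = j·3230·0.05 = 0 + j161.5 Ω
Step 3 — Ladder network (open output): work backward from the far end, alternating series and parallel combinations. Z_in = 0 + j16.6 Ω = 16.6∠90.0° Ω.
Step 4 — Power factor: PF = cos(φ) = Re(Z)/|Z| = 0/16.6 = 0.
Step 5 — Type: Im(Z) = 16.6 ⇒ lagging (phase φ = 90.0°).

PF = 0 (lagging, φ = 90.0°)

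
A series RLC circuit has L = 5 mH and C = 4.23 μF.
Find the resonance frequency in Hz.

Step 1 — Resonance condition Im(Z)=0 gives ω₀ = 1/√(LC).
Step 2 — ω₀ = 1/√(0.005·4.23e-06) = 6876 rad/s.
Step 3 — f₀ = ω₀/(2π) = 1094 Hz.

f₀ = 1094 Hz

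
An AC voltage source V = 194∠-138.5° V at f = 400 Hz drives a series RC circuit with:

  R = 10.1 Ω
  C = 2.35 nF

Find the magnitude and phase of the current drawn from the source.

Step 1 — Angular frequency: ω = 2π·f = 2π·400 = 2513 rad/s.
Step 2 — Component impedances:
  R: Z = R = 10.1 Ω
  C: Z = 1/(jωC) = -j/(ω·C) = 0 - j1.693e+05 Ω
Step 3 — Series combination: Z_total = R + C = 10.1 - j1.693e+05 Ω = 1.693e+05∠-90.0° Ω.
Step 4 — Source phasor: V = 194∠-138.5° V = -145.3 - j128.5 V.
Step 5 — Ohm's law: I = V / Z_total = (-145.3 - j128.5) / (10.1 - j1.693e+05) = 0.0007592 - j0.0008582 A.
Step 6 — Convert to polar: |I| = 0.001146 A, ∠I = -48.5°.

I = 0.001146∠-48.5° A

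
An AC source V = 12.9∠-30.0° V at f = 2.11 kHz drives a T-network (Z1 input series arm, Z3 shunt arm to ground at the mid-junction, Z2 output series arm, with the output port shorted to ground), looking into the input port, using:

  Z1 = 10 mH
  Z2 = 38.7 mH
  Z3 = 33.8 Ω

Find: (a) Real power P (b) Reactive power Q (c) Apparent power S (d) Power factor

Step 1 — Angular frequency: ω = 2π·f = 2π·2110 = 1.326e+04 rad/s.
Step 2 — Component impedances:
  Z1: Z = jωL = j·1.326e+04·0.01 = 0 + j132.6 Ω
  Z2: Z = jωL = j·1.326e+04·0.0387 = 0 + j513.1 Ω
  Z3: Z = R = 33.8 Ω
Step 3 — With the output port shorted to ground, the output series arm Z2 runs from the junction to ground; the shunt arm Z3 also runs from the junction to ground. They appear in parallel: Z3 || Z2 = 33.65 + j2.217 Ω.
Step 4 — Series with input arm Z1: Z_in = Z1 + (Z3 || Z2) = 33.65 + j134.8 Ω = 138.9∠76.0° Ω.
Step 5 — Source phasor: V = 12.9∠-30.0° V = 11.17 - j6.45 V.
Step 6 — Current: I = V / Z = -0.02556 - j0.08926 A = 0.09285∠-106.0° A.
Step 7 — Complex power: S = V·I* = 0.2902 + j1.162 VA.
Step 8 — Real power: P = Re(S) = 0.2902 W.
Step 9 — Reactive power: Q = Im(S) = 1.162 VAR.
Step 10 — Apparent power: |S| = 1.198 VA.
Step 11 — Power factor: PF = P/|S| = 0.2422 (lagging).

(a) P = 0.2902 W  (b) Q = 1.162 VAR  (c) S = 1.198 VA  (d) PF = 0.2422 (lagging)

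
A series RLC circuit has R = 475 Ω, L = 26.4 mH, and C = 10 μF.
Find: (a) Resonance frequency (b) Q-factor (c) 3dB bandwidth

Step 1 — Resonance: ω₀ = 1/√(LC) = 1/√(0.0264·1e-05) = 1946 rad/s.
Step 2 — f₀ = ω₀/(2π) = 309.8 Hz.
Step 3 — Series Q: Q = ω₀L/R = 1946·0.0264/475 = 0.1082.
Step 4 — Bandwidth: Δω = ω₀/Q = 1.799e+04 rad/s; BW = Δω/(2π) = 2864 Hz.

(a) f₀ = 309.8 Hz  (b) Q = 0.1082  (c) BW = 2864 Hz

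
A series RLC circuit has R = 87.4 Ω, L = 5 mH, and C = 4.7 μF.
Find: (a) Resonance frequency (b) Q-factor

Step 1 — Resonance condition Im(Z)=0 gives ω₀ = 1/√(LC).
Step 2 — ω₀ = 1/√(0.005·4.7e-06) = 6523 rad/s.
Step 3 — f₀ = ω₀/(2π) = 1038 Hz.
Step 4 — Series Q: Q = ω₀L/R = 6523·0.005/87.4 = 0.3732.

(a) f₀ = 1038 Hz  (b) Q = 0.3732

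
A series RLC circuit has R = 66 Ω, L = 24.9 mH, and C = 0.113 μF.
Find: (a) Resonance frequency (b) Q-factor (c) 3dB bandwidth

Step 1 — Resonance condition Im(Z)=0 gives ω₀ = 1/√(LC).
Step 2 — ω₀ = 1/√(0.0249·1.13e-07) = 1.885e+04 rad/s.
Step 3 — f₀ = ω₀/(2π) = 3000 Hz.
Step 4 — Series Q: Q = ω₀L/R = 1.885e+04·0.0249/66 = 7.112.
Step 5 — 3dB bandwidth: Δω = ω₀/Q = 2651 rad/s; BW = Δω/(2π) = 421.9 Hz.

(a) f₀ = 3000 Hz  (b) Q = 7.112  (c) BW = 421.9 Hz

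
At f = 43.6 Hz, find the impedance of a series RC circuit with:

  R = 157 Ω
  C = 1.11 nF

Step 1 — Angular frequency: ω = 2π·f = 2π·43.6 = 273.9 rad/s.
Step 2 — Component impedances:
  R: Z = R = 157 Ω
  C: Z = 1/(jωC) = -j/(ω·C) = 0 - j3.289e+06 Ω
Step 3 — Series combination: Z_total = R + C = 157 - j3.289e+06 Ω = 3.289e+06∠-90.0° Ω.

Z = 157 - j3.289e+06 Ω = 3.289e+06∠-90.0° Ω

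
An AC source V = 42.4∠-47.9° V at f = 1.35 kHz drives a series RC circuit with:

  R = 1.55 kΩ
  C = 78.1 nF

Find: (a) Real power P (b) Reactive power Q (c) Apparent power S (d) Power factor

Step 1 — Angular frequency: ω = 2π·f = 2π·1350 = 8482 rad/s.
Step 2 — Component impedances:
  R: Z = R = 1550 Ω
  C: Z = 1/(jωC) = -j/(ω·C) = 0 - j1510 Ω
Step 3 — Series combination: Z_total = R + C = 1550 - j1510 Ω = 2164∠-44.2° Ω.
Step 4 — Source phasor: V = 42.4∠-47.9° V = 28.43 - j31.46 V.
Step 5 — Current: I = V / Z = 0.01956 - j0.00125 A = 0.0196∠-3.7° A.
Step 6 — Complex power: S = V·I* = 0.5953 - j0.5797 VA.
Step 7 — Real power: P = Re(S) = 0.5953 W.
Step 8 — Reactive power: Q = Im(S) = -0.5797 VAR.
Step 9 — Apparent power: |S| = 0.8309 VA.
Step 10 — Power factor: PF = P/|S| = 0.7164 (leading).

(a) P = 0.5953 W  (b) Q = -0.5797 VAR  (c) S = 0.8309 VA  (d) PF = 0.7164 (leading)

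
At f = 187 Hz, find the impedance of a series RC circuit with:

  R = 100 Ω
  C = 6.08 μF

Step 1 — Angular frequency: ω = 2π·f = 2π·187 = 1175 rad/s.
Step 2 — Component impedances:
  R: Z = R = 100 Ω
  C: Z = 1/(jωC) = -j/(ω·C) = 0 - j140 Ω
Step 3 — Series combination: Z_total = R + C = 100 - j140 Ω = 172∠-54.5° Ω.

Z = 100 - j140 Ω = 172∠-54.5° Ω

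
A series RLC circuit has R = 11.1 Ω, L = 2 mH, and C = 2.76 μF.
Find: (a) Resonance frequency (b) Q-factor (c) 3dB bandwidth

Step 1 — Resonance condition Im(Z)=0 gives ω₀ = 1/√(LC).
Step 2 — ω₀ = 1/√(0.002·2.76e-06) = 1.346e+04 rad/s.
Step 3 — f₀ = ω₀/(2π) = 2142 Hz.
Step 4 — Series Q: Q = ω₀L/R = 1.346e+04·0.002/11.1 = 2.425.
Step 5 — 3dB bandwidth: Δω = ω₀/Q = 5550 rad/s; BW = Δω/(2π) = 883.3 Hz.

(a) f₀ = 2142 Hz  (b) Q = 2.425  (c) BW = 883.3 Hz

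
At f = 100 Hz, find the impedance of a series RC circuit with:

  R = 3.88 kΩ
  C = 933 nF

Step 1 — Angular frequency: ω = 2π·f = 2π·100 = 628.3 rad/s.
Step 2 — Component impedances:
  R: Z = R = 3880 Ω
  C: Z = 1/(jωC) = -j/(ω·C) = 0 - j1706 Ω
Step 3 — Series combination: Z_total = R + C = 3880 - j1706 Ω = 4238∠-23.7° Ω.

Z = 3880 - j1706 Ω = 4238∠-23.7° Ω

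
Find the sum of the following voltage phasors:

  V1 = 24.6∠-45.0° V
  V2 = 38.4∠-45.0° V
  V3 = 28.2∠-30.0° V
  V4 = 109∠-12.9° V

Step 1 — Convert each phasor to rectangular form:
  V1 = 24.6·(cos(-45.0°) + j·sin(-45.0°)) = 17.39 - j17.39 V
  V2 = 38.4·(cos(-45.0°) + j·sin(-45.0°)) = 27.15 - j27.15 V
  V3 = 28.2·(cos(-30.0°) + j·sin(-30.0°)) = 24.42 - j14.1 V
  V4 = 109·(cos(-12.9°) + j·sin(-12.9°)) = 106.2 - j24.33 V
Step 2 — Sum components: V_total = 175.2 - j82.98 V.
Step 3 — Convert to polar: |V_total| = 193.9 V, ∠V_total = -25.3°.

V_total = 193.9∠-25.3° V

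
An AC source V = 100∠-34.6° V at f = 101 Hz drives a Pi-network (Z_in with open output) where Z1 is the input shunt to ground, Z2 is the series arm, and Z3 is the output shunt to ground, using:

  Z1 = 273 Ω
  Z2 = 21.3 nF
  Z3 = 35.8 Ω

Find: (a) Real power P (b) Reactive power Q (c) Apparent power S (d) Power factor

Step 1 — Angular frequency: ω = 2π·f = 2π·101 = 634.6 rad/s.
Step 2 — Component impedances:
  Z1: Z = R = 273 Ω
  Z2: Z = 1/(jωC) = -j/(ω·C) = 0 - j7.398e+04 Ω
  Z3: Z = R = 35.8 Ω
Step 3 — With open output, the series arm Z2 and the output shunt Z3 appear in series to ground: Z2 + Z3 = 35.8 - j7.398e+04 Ω.
Step 4 — Parallel with input shunt Z1: Z_in = Z1 || (Z2 + Z3) = 273 - j1.007 Ω = 273∠-0.2° Ω.
Step 5 — Source phasor: V = 100∠-34.6° V = 82.31 - j56.78 V.
Step 6 — Current: I = V / Z = 0.3023 - j0.2069 A = 0.3663∠-34.4° A.
Step 7 — Complex power: S = V·I* = 36.63 - j0.1352 VA.
Step 8 — Real power: P = Re(S) = 36.63 W.
Step 9 — Reactive power: Q = Im(S) = -0.1352 VAR.
Step 10 — Apparent power: |S| = 36.63 VA.
Step 11 — Power factor: PF = P/|S| = 1 (leading).

(a) P = 36.63 W  (b) Q = -0.1352 VAR  (c) S = 36.63 VA  (d) PF = 1 (leading)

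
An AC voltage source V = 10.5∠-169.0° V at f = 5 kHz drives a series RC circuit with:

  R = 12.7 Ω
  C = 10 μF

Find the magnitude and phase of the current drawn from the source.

Step 1 — Angular frequency: ω = 2π·f = 2π·5000 = 3.142e+04 rad/s.
Step 2 — Component impedances:
  R: Z = R = 12.7 Ω
  C: Z = 1/(jωC) = -j/(ω·C) = 0 - j3.183 Ω
Step 3 — Series combination: Z_total = R + C = 12.7 - j3.183 Ω = 13.09∠-14.1° Ω.
Step 4 — Source phasor: V = 10.5∠-169.0° V = -10.31 - j2.003 V.
Step 5 — Ohm's law: I = V / Z_total = (-10.31 - j2.003) / (12.7 - j3.183) = -0.7264 - j0.3398 A.
Step 6 — Convert to polar: |I| = 0.802 A, ∠I = -154.9°.

I = 0.802∠-154.9° A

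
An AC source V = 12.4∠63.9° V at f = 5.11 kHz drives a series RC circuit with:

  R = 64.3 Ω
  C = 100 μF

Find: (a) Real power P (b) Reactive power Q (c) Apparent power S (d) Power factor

Step 1 — Angular frequency: ω = 2π·f = 2π·5110 = 3.211e+04 rad/s.
Step 2 — Component impedances:
  R: Z = R = 64.3 Ω
  C: Z = 1/(jωC) = -j/(ω·C) = 0 - j0.3115 Ω
Step 3 — Series combination: Z_total = R + C = 64.3 - j0.3115 Ω = 64.3∠-0.3° Ω.
Step 4 — Source phasor: V = 12.4∠63.9° V = 5.455 + j11.14 V.
Step 5 — Current: I = V / Z = 0.084 + j0.1736 A = 0.1928∠64.2° A.
Step 6 — Complex power: S = V·I* = 2.391 - j0.01158 VA.
Step 7 — Real power: P = Re(S) = 2.391 W.
Step 8 — Reactive power: Q = Im(S) = -0.01158 VAR.
Step 9 — Apparent power: |S| = 2.391 VA.
Step 10 — Power factor: PF = P/|S| = 1 (leading).

(a) P = 2.391 W  (b) Q = -0.01158 VAR  (c) S = 2.391 VA  (d) PF = 1 (leading)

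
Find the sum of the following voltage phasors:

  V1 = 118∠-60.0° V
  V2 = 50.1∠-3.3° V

Step 1 — Convert each phasor to rectangular form:
  V1 = 118·(cos(-60.0°) + j·sin(-60.0°)) = 59 - j102.2 V
  V2 = 50.1·(cos(-3.3°) + j·sin(-3.3°)) = 50.02 - j2.884 V
Step 2 — Sum components: V_total = 109 - j105.1 V.
Step 3 — Convert to polar: |V_total| = 151.4 V, ∠V_total = -43.9°.

V_total = 151.4∠-43.9° V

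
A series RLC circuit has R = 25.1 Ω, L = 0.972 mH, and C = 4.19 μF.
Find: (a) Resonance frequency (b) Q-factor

Step 1 — Resonance condition Im(Z)=0 gives ω₀ = 1/√(LC).
Step 2 — ω₀ = 1/√(0.000972·4.19e-06) = 1.567e+04 rad/s.
Step 3 — f₀ = ω₀/(2π) = 2494 Hz.
Step 4 — Series Q: Q = ω₀L/R = 1.567e+04·0.000972/25.1 = 0.6068.

(a) f₀ = 2494 Hz  (b) Q = 0.6068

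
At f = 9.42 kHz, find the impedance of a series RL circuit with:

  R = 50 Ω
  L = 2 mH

Step 1 — Angular frequency: ω = 2π·f = 2π·9420 = 5.919e+04 rad/s.
Step 2 — Component impedances:
  R: Z = R = 50 Ω
  L: Z = jωL = j·5.919e+04·0.002 = 0 + j118.4 Ω
Step 3 — Series combination: Z_total = R + L = 50 + j118.4 Ω = 128.5∠67.1° Ω.

Z = 50 + j118.4 Ω = 128.5∠67.1° Ω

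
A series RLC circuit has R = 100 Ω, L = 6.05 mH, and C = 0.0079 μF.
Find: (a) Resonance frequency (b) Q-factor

Step 1 — Resonance condition Im(Z)=0 gives ω₀ = 1/√(LC).
Step 2 — ω₀ = 1/√(0.00605·7.9e-09) = 1.446e+05 rad/s.
Step 3 — f₀ = ω₀/(2π) = 2.302e+04 Hz.
Step 4 — Series Q: Q = ω₀L/R = 1.446e+05·0.00605/100 = 8.751.

(a) f₀ = 2.302e+04 Hz  (b) Q = 8.751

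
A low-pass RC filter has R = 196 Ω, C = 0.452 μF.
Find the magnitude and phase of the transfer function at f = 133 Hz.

Step 1 — Angular frequency: ω = 2π·133 = 835.7 rad/s.
Step 2 — Transfer function: H(jω) = 1/(1 + jωRC).
Step 3 — Denominator: 1 + jωRC = 1 + j·835.7·196·4.52e-07 = 1 + j0.07403.
Step 4 — H = 0.9945 - j0.07363.
Step 5 — Magnitude: |H| = 0.9973 (-0.0 dB); phase: φ = -4.2°.

|H| = 0.9973 (-0.0 dB), φ = -4.2°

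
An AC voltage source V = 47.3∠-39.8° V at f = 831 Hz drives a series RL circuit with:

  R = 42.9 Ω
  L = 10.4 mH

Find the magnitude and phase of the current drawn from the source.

Step 1 — Angular frequency: ω = 2π·f = 2π·831 = 5221 rad/s.
Step 2 — Component impedances:
  R: Z = R = 42.9 Ω
  L: Z = jωL = j·5221·0.0104 = 0 + j54.3 Ω
Step 3 — Series combination: Z_total = R + L = 42.9 + j54.3 Ω = 69.2∠51.7° Ω.
Step 4 — Source phasor: V = 47.3∠-39.8° V = 36.34 - j30.28 V.
Step 5 — Ohm's law: I = V / Z_total = (36.34 - j30.28) / (42.9 + j54.3) = -0.01778 - j0.6833 A.
Step 6 — Convert to polar: |I| = 0.6835 A, ∠I = -91.5°.

I = 0.6835∠-91.5° A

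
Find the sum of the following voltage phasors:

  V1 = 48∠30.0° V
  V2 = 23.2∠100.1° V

Step 1 — Convert each phasor to rectangular form:
  V1 = 48·(cos(30.0°) + j·sin(30.0°)) = 41.57 + j24 V
  V2 = 23.2·(cos(100.1°) + j·sin(100.1°)) = -4.069 + j22.84 V
Step 2 — Sum components: V_total = 37.5 + j46.84 V.
Step 3 — Convert to polar: |V_total| = 60 V, ∠V_total = 51.3°.

V_total = 60∠51.3° V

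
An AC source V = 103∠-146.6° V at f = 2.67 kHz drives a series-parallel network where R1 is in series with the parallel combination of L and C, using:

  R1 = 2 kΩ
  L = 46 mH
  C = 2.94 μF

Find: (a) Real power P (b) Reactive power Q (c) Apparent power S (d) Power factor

Step 1 — Angular frequency: ω = 2π·f = 2π·2670 = 1.678e+04 rad/s.
Step 2 — Component impedances:
  R1: Z = R = 2000 Ω
  L: Z = jωL = j·1.678e+04·0.046 = 0 + j771.7 Ω
  C: Z = 1/(jωC) = -j/(ω·C) = 0 - j20.28 Ω
Step 3 — Parallel branch: L || C = 1/(1/L + 1/C) = 0 - j20.82 Ω.
Step 4 — Series with R1: Z_total = R1 + (L || C) = 2000 - j20.82 Ω = 2000∠-0.6° Ω.
Step 5 — Source phasor: V = 103∠-146.6° V = -85.99 - j56.7 V.
Step 6 — Current: I = V / Z = -0.04269 - j0.02879 A = 0.0515∠-146.0° A.
Step 7 — Complex power: S = V·I* = 5.304 - j0.05522 VA.
Step 8 — Real power: P = Re(S) = 5.304 W.
Step 9 — Reactive power: Q = Im(S) = -0.05522 VAR.
Step 10 — Apparent power: |S| = 5.304 VA.
Step 11 — Power factor: PF = P/|S| = 0.9999 (leading).

(a) P = 5.304 W  (b) Q = -0.05522 VAR  (c) S = 5.304 VA  (d) PF = 0.9999 (leading)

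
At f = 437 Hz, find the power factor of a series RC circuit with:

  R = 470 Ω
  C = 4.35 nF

Step 1 — Angular frequency: ω = 2π·f = 2π·437 = 2746 rad/s.
Step 2 — Component impedances:
  R: Z = R = 470 Ω
  C: Z = 1/(jωC) = -j/(ω·C) = 0 - j8.372e+04 Ω
Step 3 — Series combination: Z_total = R + C = 470 - j8.372e+04 Ω = 8.373e+04∠-89.7° Ω.
Step 4 — Power factor: PF = cos(φ) = Re(Z)/|Z| = 470/83725 = 0.005614.
Step 5 — Type: Im(Z) = -8.372e+04 ⇒ leading (phase φ = -89.7°).

PF = 0.005614 (leading, φ = -89.7°)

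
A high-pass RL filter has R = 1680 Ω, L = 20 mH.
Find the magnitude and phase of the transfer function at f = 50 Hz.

Step 1 — Angular frequency: ω = 2π·50 = 314.2 rad/s.
Step 2 — Transfer function: H(jω) = jωL/(R + jωL).
Step 3 — Numerator jωL = j·6.283; denominator R + jωL = 1680 + j6.283.
Step 4 — H = 1.399e-05 + j0.00374.
Step 5 — Magnitude: |H| = 0.00374 (-48.5 dB); phase: φ = 89.8°.

|H| = 0.00374 (-48.5 dB), φ = 89.8°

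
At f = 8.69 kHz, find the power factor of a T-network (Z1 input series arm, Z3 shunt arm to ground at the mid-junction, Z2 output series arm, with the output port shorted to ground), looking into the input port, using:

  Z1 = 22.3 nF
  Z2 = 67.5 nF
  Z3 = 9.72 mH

Step 1 — Angular frequency: ω = 2π·f = 2π·8690 = 5.46e+04 rad/s.
Step 2 — Component impedances:
  Z1: Z = 1/(jωC) = -j/(ω·C) = 0 - j821.3 Ω
  Z2: Z = 1/(jωC) = -j/(ω·C) = 0 - j271.3 Ω
  Z3: Z = jωL = j·5.46e+04·0.00972 = 0 + j530.7 Ω
Step 3 — With the output port shorted to ground, the output series arm Z2 runs from the junction to ground; the shunt arm Z3 also runs from the junction to ground. They appear in parallel: Z3 || Z2 = 0 - j555.1 Ω.
Step 4 — Series with input arm Z1: Z_in = Z1 + (Z3 || Z2) = 0 - j1376 Ω = 1376∠-90.0° Ω.
Step 5 — Power factor: PF = cos(φ) = Re(Z)/|Z| = 0/1376 = 0.
Step 6 — Type: Im(Z) = -1376 ⇒ leading (phase φ = -90.0°).

PF = 0 (leading, φ = -90.0°)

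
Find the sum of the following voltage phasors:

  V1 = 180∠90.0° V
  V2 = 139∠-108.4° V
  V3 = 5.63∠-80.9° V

Step 1 — Convert each phasor to rectangular form:
  V1 = 180·(cos(90.0°) + j·sin(90.0°)) = 0 + j180 V
  V2 = 139·(cos(-108.4°) + j·sin(-108.4°)) = -43.88 - j131.9 V
  V3 = 5.63·(cos(-80.9°) + j·sin(-80.9°)) = 0.8904 - j5.559 V
Step 2 — Sum components: V_total = -42.98 + j42.55 V.
Step 3 — Convert to polar: |V_total| = 60.48 V, ∠V_total = 135.3°.

V_total = 60.48∠135.3° V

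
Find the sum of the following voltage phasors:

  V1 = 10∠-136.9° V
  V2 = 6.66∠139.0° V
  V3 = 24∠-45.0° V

Step 1 — Convert each phasor to rectangular form:
  V1 = 10·(cos(-136.9°) + j·sin(-136.9°)) = -7.302 - j6.833 V
  V2 = 6.66·(cos(139.0°) + j·sin(139.0°)) = -5.026 + j4.369 V
  V3 = 24·(cos(-45.0°) + j·sin(-45.0°)) = 16.97 - j16.97 V
Step 2 — Sum components: V_total = 4.643 - j19.43 V.
Step 3 — Convert to polar: |V_total| = 19.98 V, ∠V_total = -76.6°.

V_total = 19.98∠-76.6° V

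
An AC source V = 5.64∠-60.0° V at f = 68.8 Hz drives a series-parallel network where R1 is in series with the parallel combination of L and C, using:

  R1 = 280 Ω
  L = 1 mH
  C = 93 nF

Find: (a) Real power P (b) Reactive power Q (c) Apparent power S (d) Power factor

Step 1 — Angular frequency: ω = 2π·f = 2π·68.8 = 432.3 rad/s.
Step 2 — Component impedances:
  R1: Z = R = 280 Ω
  L: Z = jωL = j·432.3·0.001 = 0 + j0.4323 Ω
  C: Z = 1/(jωC) = -j/(ω·C) = 0 - j2.487e+04 Ω
Step 3 — Parallel branch: L || C = 1/(1/L + 1/C) = 0 + j0.4323 Ω.
Step 4 — Series with R1: Z_total = R1 + (L || C) = 280 + j0.4323 Ω = 280∠0.1° Ω.
Step 5 — Source phasor: V = 5.64∠-60.0° V = 2.82 - j4.884 V.
Step 6 — Current: I = V / Z = 0.01004 - j0.01746 A = 0.02014∠-60.1° A.
Step 7 — Complex power: S = V·I* = 0.1136 + j0.0001754 VA.
Step 8 — Real power: P = Re(S) = 0.1136 W.
Step 9 — Reactive power: Q = Im(S) = 0.0001754 VAR.
Step 10 — Apparent power: |S| = 0.1136 VA.
Step 11 — Power factor: PF = P/|S| = 1 (lagging).

(a) P = 0.1136 W  (b) Q = 0.0001754 VAR  (c) S = 0.1136 VA  (d) PF = 1 (lagging)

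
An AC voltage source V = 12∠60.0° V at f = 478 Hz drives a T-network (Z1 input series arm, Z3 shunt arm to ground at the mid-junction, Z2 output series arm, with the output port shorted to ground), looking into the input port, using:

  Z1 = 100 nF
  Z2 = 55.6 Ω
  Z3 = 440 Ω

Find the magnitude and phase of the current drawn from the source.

Step 1 — Angular frequency: ω = 2π·f = 2π·478 = 3003 rad/s.
Step 2 — Component impedances:
  Z1: Z = 1/(jωC) = -j/(ω·C) = 0 - j3330 Ω
  Z2: Z = R = 55.6 Ω
  Z3: Z = R = 440 Ω
Step 3 — With the output port shorted to ground, the output series arm Z2 runs from the junction to ground; the shunt arm Z3 also runs from the junction to ground. They appear in parallel: Z3 || Z2 = 49.36 Ω.
Step 4 — Series with input arm Z1: Z_in = Z1 + (Z3 || Z2) = 49.36 - j3330 Ω = 3330∠-89.2° Ω.
Step 5 — Source phasor: V = 12∠60.0° V = 6 + j10.39 V.
Step 6 — Ohm's law: I = V / Z_total = (6 + j10.39) / (49.36 - j3330) = -0.003094 + j0.001848 A.
Step 7 — Convert to polar: |I| = 0.003604 A, ∠I = 149.2°.

I = 0.003604∠149.2° A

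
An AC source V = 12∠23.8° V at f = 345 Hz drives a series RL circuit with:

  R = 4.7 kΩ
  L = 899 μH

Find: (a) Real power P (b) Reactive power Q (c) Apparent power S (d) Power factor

Step 1 — Angular frequency: ω = 2π·f = 2π·345 = 2168 rad/s.
Step 2 — Component impedances:
  R: Z = R = 4700 Ω
  L: Z = jωL = j·2168·0.000899 = 0 + j1.949 Ω
Step 3 — Series combination: Z_total = R + L = 4700 + j1.949 Ω = 4700∠0.0° Ω.
Step 4 — Source phasor: V = 12∠23.8° V = 10.98 + j4.843 V.
Step 5 — Current: I = V / Z = 0.002336 + j0.001029 A = 0.002553∠23.8° A.
Step 6 — Complex power: S = V·I* = 0.03064 + j1.27e-05 VA.
Step 7 — Real power: P = Re(S) = 0.03064 W.
Step 8 — Reactive power: Q = Im(S) = 1.27e-05 VAR.
Step 9 — Apparent power: |S| = 0.03064 VA.
Step 10 — Power factor: PF = P/|S| = 1 (lagging).

(a) P = 0.03064 W  (b) Q = 1.27e-05 VAR  (c) S = 0.03064 VA  (d) PF = 1 (lagging)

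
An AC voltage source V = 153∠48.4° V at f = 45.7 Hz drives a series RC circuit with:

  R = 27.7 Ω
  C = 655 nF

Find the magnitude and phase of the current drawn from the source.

Step 1 — Angular frequency: ω = 2π·f = 2π·45.7 = 287.1 rad/s.
Step 2 — Component impedances:
  R: Z = R = 27.7 Ω
  C: Z = 1/(jωC) = -j/(ω·C) = 0 - j5317 Ω
Step 3 — Series combination: Z_total = R + C = 27.7 - j5317 Ω = 5317∠-89.7° Ω.
Step 4 — Source phasor: V = 153∠48.4° V = 101.6 + j114.4 V.
Step 5 — Ohm's law: I = V / Z_total = (101.6 + j114.4) / (27.7 - j5317) = -0.02142 + j0.01922 A.
Step 6 — Convert to polar: |I| = 0.02878 A, ∠I = 138.1°.

I = 0.02878∠138.1° A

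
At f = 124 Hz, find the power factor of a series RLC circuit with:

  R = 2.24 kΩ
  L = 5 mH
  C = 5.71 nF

Step 1 — Angular frequency: ω = 2π·f = 2π·124 = 779.1 rad/s.
Step 2 — Component impedances:
  R: Z = R = 2240 Ω
  L: Z = jωL = j·779.1·0.005 = 0 + j3.896 Ω
  C: Z = 1/(jωC) = -j/(ω·C) = 0 - j2.248e+05 Ω
Step 3 — Series combination: Z_total = R + L + C = 2240 - j2.248e+05 Ω = 2.248e+05∠-89.4° Ω.
Step 4 — Power factor: PF = cos(φ) = Re(Z)/|Z| = 2240/2.2479e+05 = 0.009965.
Step 5 — Type: Im(Z) = -2.248e+05 ⇒ leading (phase φ = -89.4°).

PF = 0.009965 (leading, φ = -89.4°)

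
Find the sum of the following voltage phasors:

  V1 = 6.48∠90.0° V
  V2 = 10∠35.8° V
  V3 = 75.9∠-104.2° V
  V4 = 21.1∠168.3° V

Step 1 — Convert each phasor to rectangular form:
  V1 = 6.48·(cos(90.0°) + j·sin(90.0°)) = 0 + j6.48 V
  V2 = 10·(cos(35.8°) + j·sin(35.8°)) = 8.111 + j5.85 V
  V3 = 75.9·(cos(-104.2°) + j·sin(-104.2°)) = -18.62 - j73.58 V
  V4 = 21.1·(cos(168.3°) + j·sin(168.3°)) = -20.66 + j4.279 V
Step 2 — Sum components: V_total = -31.17 - j56.97 V.
Step 3 — Convert to polar: |V_total| = 64.94 V, ∠V_total = -118.7°.

V_total = 64.94∠-118.7° V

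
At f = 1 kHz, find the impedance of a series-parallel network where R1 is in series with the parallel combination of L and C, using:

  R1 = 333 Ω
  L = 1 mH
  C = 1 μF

Step 1 — Angular frequency: ω = 2π·f = 2π·1000 = 6283 rad/s.
Step 2 — Component impedances:
  R1: Z = R = 333 Ω
  L: Z = jωL = j·6283·0.001 = 0 + j6.283 Ω
  C: Z = 1/(jωC) = -j/(ω·C) = 0 - j159.2 Ω
Step 3 — Parallel branch: L || C = 1/(1/L + 1/C) = 0 + j6.541 Ω.
Step 4 — Series with R1: Z_total = R1 + (L || C) = 333 + j6.541 Ω = 333.1∠1.1° Ω.

Z = 333 + j6.541 Ω = 333.1∠1.1° Ω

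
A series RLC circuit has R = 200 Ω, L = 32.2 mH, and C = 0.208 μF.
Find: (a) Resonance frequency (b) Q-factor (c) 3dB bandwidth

Step 1 — Resonance condition Im(Z)=0 gives ω₀ = 1/√(LC).
Step 2 — ω₀ = 1/√(0.0322·2.08e-07) = 1.222e+04 rad/s.
Step 3 — f₀ = ω₀/(2π) = 1945 Hz.
Step 4 — Series Q: Q = ω₀L/R = 1.222e+04·0.0322/200 = 1.967.
Step 5 — 3dB bandwidth: Δω = ω₀/Q = 6211 rad/s; BW = Δω/(2π) = 988.5 Hz.

(a) f₀ = 1945 Hz  (b) Q = 1.967  (c) BW = 988.5 Hz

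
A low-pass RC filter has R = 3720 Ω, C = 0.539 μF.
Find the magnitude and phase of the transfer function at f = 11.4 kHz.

Step 1 — Angular frequency: ω = 2π·1.14e+04 = 7.163e+04 rad/s.
Step 2 — Transfer function: H(jω) = 1/(1 + jωRC).
Step 3 — Denominator: 1 + jωRC = 1 + j·7.163e+04·3720·5.39e-07 = 1 + j143.6.
Step 4 — H = 4.848e-05 - j0.006962.
Step 5 — Magnitude: |H| = 0.006963 (-43.1 dB); phase: φ = -89.6°.

|H| = 0.006963 (-43.1 dB), φ = -89.6°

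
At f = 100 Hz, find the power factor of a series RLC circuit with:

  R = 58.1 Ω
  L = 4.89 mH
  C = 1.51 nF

Step 1 — Angular frequency: ω = 2π·f = 2π·100 = 628.3 rad/s.
Step 2 — Component impedances:
  R: Z = R = 58.1 Ω
  L: Z = jωL = j·628.3·0.00489 = 0 + j3.072 Ω
  C: Z = 1/(jωC) = -j/(ω·C) = 0 - j1.054e+06 Ω
Step 3 — Series combination: Z_total = R + L + C = 58.1 - j1.054e+06 Ω = 1.054e+06∠-90.0° Ω.
Step 4 — Power factor: PF = cos(φ) = Re(Z)/|Z| = 58.1/1.054e+06 = 5.512e-05.
Step 5 — Type: Im(Z) = -1.054e+06 ⇒ leading (phase φ = -90.0°).

PF = 5.512e-05 (leading, φ = -90.0°)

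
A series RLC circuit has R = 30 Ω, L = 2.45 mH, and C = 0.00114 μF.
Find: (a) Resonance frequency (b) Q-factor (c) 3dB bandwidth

Step 1 — Resonance: ω₀ = 1/√(LC) = 1/√(0.00245·1.14e-09) = 5.984e+05 rad/s.
Step 2 — f₀ = ω₀/(2π) = 9.523e+04 Hz.
Step 3 — Series Q: Q = ω₀L/R = 5.984e+05·0.00245/30 = 48.87.
Step 4 — Bandwidth: Δω = ω₀/Q = 1.224e+04 rad/s; BW = Δω/(2π) = 1949 Hz.

(a) f₀ = 9.523e+04 Hz  (b) Q = 48.87  (c) BW = 1949 Hz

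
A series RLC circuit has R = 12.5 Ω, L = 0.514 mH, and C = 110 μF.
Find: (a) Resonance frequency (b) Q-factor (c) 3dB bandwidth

Step 1 — Resonance: ω₀ = 1/√(LC) = 1/√(0.000514·0.00011) = 4206 rad/s.
Step 2 — f₀ = ω₀/(2π) = 669.3 Hz.
Step 3 — Series Q: Q = ω₀L/R = 4206·0.000514/12.5 = 0.1729.
Step 4 — Bandwidth: Δω = ω₀/Q = 2.432e+04 rad/s; BW = Δω/(2π) = 3870 Hz.

(a) f₀ = 669.3 Hz  (b) Q = 0.1729  (c) BW = 3870 Hz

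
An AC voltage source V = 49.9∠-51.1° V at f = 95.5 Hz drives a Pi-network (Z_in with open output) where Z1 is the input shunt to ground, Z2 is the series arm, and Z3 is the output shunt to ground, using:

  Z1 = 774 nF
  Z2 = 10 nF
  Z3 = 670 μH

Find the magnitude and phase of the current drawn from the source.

Step 1 — Angular frequency: ω = 2π·f = 2π·95.5 = 600 rad/s.
Step 2 — Component impedances:
  Z1: Z = 1/(jωC) = -j/(ω·C) = 0 - j2153 Ω
  Z2: Z = 1/(jωC) = -j/(ω·C) = 0 - j1.667e+05 Ω
  Z3: Z = jωL = j·600·0.00067 = 0 + j0.402 Ω
Step 3 — With open output, the series arm Z2 and the output shunt Z3 appear in series to ground: Z2 + Z3 = 0 - j1.667e+05 Ω.
Step 4 — Parallel with input shunt Z1: Z_in = Z1 || (Z2 + Z3) = 0 - j2126 Ω = 2126∠-90.0° Ω.
Step 5 — Source phasor: V = 49.9∠-51.1° V = 31.34 - j38.83 V.
Step 6 — Ohm's law: I = V / Z_total = (31.34 - j38.83) / (0 - j2126) = 0.01827 + j0.01474 A.
Step 7 — Convert to polar: |I| = 0.02347 A, ∠I = 38.9°.

I = 0.02347∠38.9° A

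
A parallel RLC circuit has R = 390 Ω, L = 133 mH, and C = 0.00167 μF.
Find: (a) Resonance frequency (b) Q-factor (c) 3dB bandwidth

Step 1 — Resonance: ω₀ = 1/√(LC) = 1/√(0.133·1.67e-09) = 6.71e+04 rad/s.
Step 2 — f₀ = ω₀/(2π) = 1.068e+04 Hz.
Step 3 — Parallel Q: Q = R/(ω₀L) = 390/(6.71e+04·0.133) = 0.0437.
Step 4 — Bandwidth: Δω = ω₀/Q = 1.535e+06 rad/s; BW = Δω/(2π) = 2.444e+05 Hz.

(a) f₀ = 1.068e+04 Hz  (b) Q = 0.0437  (c) BW = 2.444e+05 Hz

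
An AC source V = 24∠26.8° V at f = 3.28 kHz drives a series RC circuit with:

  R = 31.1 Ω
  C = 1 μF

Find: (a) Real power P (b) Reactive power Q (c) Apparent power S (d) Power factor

Step 1 — Angular frequency: ω = 2π·f = 2π·3280 = 2.061e+04 rad/s.
Step 2 — Component impedances:
  R: Z = R = 31.1 Ω
  C: Z = 1/(jωC) = -j/(ω·C) = 0 - j48.52 Ω
Step 3 — Series combination: Z_total = R + C = 31.1 - j48.52 Ω = 57.63∠-57.3° Ω.
Step 4 — Source phasor: V = 24∠26.8° V = 21.42 + j10.82 V.
Step 5 — Current: I = V / Z = 0.0425 + j0.4142 A = 0.4164∠84.1° A.
Step 6 — Complex power: S = V·I* = 5.393 - j8.414 VA.
Step 7 — Real power: P = Re(S) = 5.393 W.
Step 8 — Reactive power: Q = Im(S) = -8.414 VAR.
Step 9 — Apparent power: |S| = 9.994 VA.
Step 10 — Power factor: PF = P/|S| = 0.5396 (leading).

(a) P = 5.393 W  (b) Q = -8.414 VAR  (c) S = 9.994 VA  (d) PF = 0.5396 (leading)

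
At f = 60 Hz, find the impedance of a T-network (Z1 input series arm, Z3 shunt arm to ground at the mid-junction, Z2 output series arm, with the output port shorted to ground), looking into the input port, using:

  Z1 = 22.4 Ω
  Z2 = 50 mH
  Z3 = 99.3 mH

Step 1 — Angular frequency: ω = 2π·f = 2π·60 = 377 rad/s.
Step 2 — Component impedances:
  Z1: Z = R = 22.4 Ω
  Z2: Z = jωL = j·377·0.05 = 0 + j18.85 Ω
  Z3: Z = jωL = j·377·0.0993 = 0 + j37.44 Ω
Step 3 — With the output port shorted to ground, the output series arm Z2 runs from the junction to ground; the shunt arm Z3 also runs from the junction to ground. They appear in parallel: Z3 || Z2 = 0 + j12.54 Ω.
Step 4 — Series with input arm Z1: Z_in = Z1 + (Z3 || Z2) = 22.4 + j12.54 Ω = 25.67∠29.2° Ω.

Z = 22.4 + j12.54 Ω = 25.67∠29.2° Ω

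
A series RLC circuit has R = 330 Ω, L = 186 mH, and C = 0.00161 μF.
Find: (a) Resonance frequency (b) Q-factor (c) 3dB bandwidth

Step 1 — Resonance condition Im(Z)=0 gives ω₀ = 1/√(LC).
Step 2 — ω₀ = 1/√(0.186·1.61e-09) = 5.779e+04 rad/s.
Step 3 — f₀ = ω₀/(2π) = 9197 Hz.
Step 4 — Series Q: Q = ω₀L/R = 5.779e+04·0.186/330 = 32.57.
Step 5 — 3dB bandwidth: Δω = ω₀/Q = 1774 rad/s; BW = Δω/(2π) = 282.4 Hz.

(a) f₀ = 9197 Hz  (b) Q = 32.57  (c) BW = 282.4 Hz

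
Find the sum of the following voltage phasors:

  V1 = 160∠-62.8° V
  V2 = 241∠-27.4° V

Step 1 — Convert each phasor to rectangular form:
  V1 = 160·(cos(-62.8°) + j·sin(-62.8°)) = 73.14 - j142.3 V
  V2 = 241·(cos(-27.4°) + j·sin(-27.4°)) = 214 - j110.9 V
Step 2 — Sum components: V_total = 287.1 - j253.2 V.
Step 3 — Convert to polar: |V_total| = 382.8 V, ∠V_total = -41.4°.

V_total = 382.8∠-41.4° V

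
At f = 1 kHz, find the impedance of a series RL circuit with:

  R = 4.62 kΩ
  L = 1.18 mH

Step 1 — Angular frequency: ω = 2π·f = 2π·1000 = 6283 rad/s.
Step 2 — Component impedances:
  R: Z = R = 4620 Ω
  L: Z = jωL = j·6283·0.00118 = 0 + j7.414 Ω
Step 3 — Series combination: Z_total = R + L = 4620 + j7.414 Ω = 4620∠0.1° Ω.

Z = 4620 + j7.414 Ω = 4620∠0.1° Ω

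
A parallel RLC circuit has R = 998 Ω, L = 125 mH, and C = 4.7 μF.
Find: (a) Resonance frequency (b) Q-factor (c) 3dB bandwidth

Step 1 — Resonance: ω₀ = 1/√(LC) = 1/√(0.125·4.7e-06) = 1305 rad/s.
Step 2 — f₀ = ω₀/(2π) = 207.6 Hz.
Step 3 — Parallel Q: Q = R/(ω₀L) = 998/(1305·0.125) = 6.12.
Step 4 — Bandwidth: Δω = ω₀/Q = 213.2 rad/s; BW = Δω/(2π) = 33.93 Hz.

(a) f₀ = 207.6 Hz  (b) Q = 6.12  (c) BW = 33.93 Hz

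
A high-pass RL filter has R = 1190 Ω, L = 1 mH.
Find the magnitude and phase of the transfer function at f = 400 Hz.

Step 1 — Angular frequency: ω = 2π·400 = 2513 rad/s.
Step 2 — Transfer function: H(jω) = jωL/(R + jωL).
Step 3 — Numerator jωL = j·2.513; denominator R + jωL = 1190 + j2.513.
Step 4 — H = 4.461e-06 + j0.002112.
Step 5 — Magnitude: |H| = 0.002112 (-53.5 dB); phase: φ = 89.9°.

|H| = 0.002112 (-53.5 dB), φ = 89.9°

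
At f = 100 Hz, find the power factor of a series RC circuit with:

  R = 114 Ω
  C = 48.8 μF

Step 1 — Angular frequency: ω = 2π·f = 2π·100 = 628.3 rad/s.
Step 2 — Component impedances:
  R: Z = R = 114 Ω
  C: Z = 1/(jωC) = -j/(ω·C) = 0 - j32.61 Ω
Step 3 — Series combination: Z_total = R + C = 114 - j32.61 Ω = 118.6∠-16.0° Ω.
Step 4 — Power factor: PF = cos(φ) = Re(Z)/|Z| = 114/118.573 = 0.9614.
Step 5 — Type: Im(Z) = -32.61 ⇒ leading (phase φ = -16.0°).

PF = 0.9614 (leading, φ = -16.0°)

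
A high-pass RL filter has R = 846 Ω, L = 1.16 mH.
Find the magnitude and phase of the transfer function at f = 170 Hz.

Step 1 — Angular frequency: ω = 2π·170 = 1068 rad/s.
Step 2 — Transfer function: H(jω) = jωL/(R + jωL).
Step 3 — Numerator jωL = j·1.239; denominator R + jωL = 846 + j1.239.
Step 4 — H = 2.145e-06 + j0.001465.
Step 5 — Magnitude: |H| = 0.001465 (-56.7 dB); phase: φ = 89.9°.

|H| = 0.001465 (-56.7 dB), φ = 89.9°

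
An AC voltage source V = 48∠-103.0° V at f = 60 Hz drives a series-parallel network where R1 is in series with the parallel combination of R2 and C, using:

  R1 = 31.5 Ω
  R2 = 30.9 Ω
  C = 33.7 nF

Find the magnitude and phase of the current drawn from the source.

Step 1 — Angular frequency: ω = 2π·f = 2π·60 = 377 rad/s.
Step 2 — Component impedances:
  R1: Z = R = 31.5 Ω
  R2: Z = R = 30.9 Ω
  C: Z = 1/(jωC) = -j/(ω·C) = 0 - j7.871e+04 Ω
Step 3 — Parallel branch: R2 || C = 1/(1/R2 + 1/C) = 30.9 - j0.01213 Ω.
Step 4 — Series with R1: Z_total = R1 + (R2 || C) = 62.4 - j0.01213 Ω = 62.4∠-0.0° Ω.
Step 5 — Source phasor: V = 48∠-103.0° V = -10.8 - j46.77 V.
Step 6 — Ohm's law: I = V / Z_total = (-10.8 - j46.77) / (62.4 - j0.01213) = -0.1729 - j0.7495 A.
Step 7 — Convert to polar: |I| = 0.7692 A, ∠I = -103.0°.

I = 0.7692∠-103.0° A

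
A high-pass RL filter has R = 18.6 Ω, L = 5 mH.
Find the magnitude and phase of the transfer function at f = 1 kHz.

Step 1 — Angular frequency: ω = 2π·1000 = 6283 rad/s.
Step 2 — Transfer function: H(jω) = jωL/(R + jωL).
Step 3 — Numerator jωL = j·31.42; denominator R + jωL = 18.6 + j31.42.
Step 4 — H = 0.7404 + j0.4384.
Step 5 — Magnitude: |H| = 0.8605 (-1.3 dB); phase: φ = 30.6°.

|H| = 0.8605 (-1.3 dB), φ = 30.6°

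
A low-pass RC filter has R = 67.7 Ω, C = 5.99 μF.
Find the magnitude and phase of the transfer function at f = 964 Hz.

Step 1 — Angular frequency: ω = 2π·964 = 6057 rad/s.
Step 2 — Transfer function: H(jω) = 1/(1 + jωRC).
Step 3 — Denominator: 1 + jωRC = 1 + j·6057·67.7·5.99e-06 = 1 + j2.456.
Step 4 — H = 0.1422 - j0.3492.
Step 5 — Magnitude: |H| = 0.3771 (-8.5 dB); phase: φ = -67.8°.

|H| = 0.3771 (-8.5 dB), φ = -67.8°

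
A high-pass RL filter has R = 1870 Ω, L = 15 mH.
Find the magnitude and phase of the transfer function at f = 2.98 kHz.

Step 1 — Angular frequency: ω = 2π·2980 = 1.872e+04 rad/s.
Step 2 — Transfer function: H(jω) = jωL/(R + jωL).
Step 3 — Numerator jωL = j·280.9; denominator R + jωL = 1870 + j280.9.
Step 4 — H = 0.02206 + j0.1469.
Step 5 — Magnitude: |H| = 0.1485 (-16.6 dB); phase: φ = 81.5°.

|H| = 0.1485 (-16.6 dB), φ = 81.5°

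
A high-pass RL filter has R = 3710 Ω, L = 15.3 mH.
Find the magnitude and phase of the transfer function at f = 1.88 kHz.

Step 1 — Angular frequency: ω = 2π·1880 = 1.181e+04 rad/s.
Step 2 — Transfer function: H(jω) = jωL/(R + jωL).
Step 3 — Numerator jωL = j·180.7; denominator R + jωL = 3710 + j180.7.
Step 4 — H = 0.002367 + j0.0486.
Step 5 — Magnitude: |H| = 0.04866 (-26.3 dB); phase: φ = 87.2°.

|H| = 0.04866 (-26.3 dB), φ = 87.2°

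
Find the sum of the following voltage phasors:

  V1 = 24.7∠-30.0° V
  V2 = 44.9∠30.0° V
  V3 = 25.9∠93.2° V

Step 1 — Convert each phasor to rectangular form:
  V1 = 24.7·(cos(-30.0°) + j·sin(-30.0°)) = 21.39 - j12.35 V
  V2 = 44.9·(cos(30.0°) + j·sin(30.0°)) = 38.88 + j22.45 V
  V3 = 25.9·(cos(93.2°) + j·sin(93.2°)) = -1.446 + j25.86 V
Step 2 — Sum components: V_total = 58.83 + j35.96 V.
Step 3 — Convert to polar: |V_total| = 68.95 V, ∠V_total = 31.4°.

V_total = 68.95∠31.4° V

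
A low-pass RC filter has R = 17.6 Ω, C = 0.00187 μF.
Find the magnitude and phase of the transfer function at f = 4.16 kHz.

Step 1 — Angular frequency: ω = 2π·4160 = 2.614e+04 rad/s.
Step 2 — Transfer function: H(jω) = 1/(1 + jωRC).
Step 3 — Denominator: 1 + jωRC = 1 + j·2.614e+04·17.6·1.87e-09 = 1 + j0.0008603.
Step 4 — H = 1 - j0.0008603.
Step 5 — Magnitude: |H| = 1 (-0.0 dB); phase: φ = -0.0°.

|H| = 1 (-0.0 dB), φ = -0.0°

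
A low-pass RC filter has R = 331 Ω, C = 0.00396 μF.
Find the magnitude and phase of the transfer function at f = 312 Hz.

Step 1 — Angular frequency: ω = 2π·312 = 1960 rad/s.
Step 2 — Transfer function: H(jω) = 1/(1 + jωRC).
Step 3 — Denominator: 1 + jωRC = 1 + j·1960·331·3.96e-09 = 1 + j0.00257.
Step 4 — H = 1 - j0.00257.
Step 5 — Magnitude: |H| = 1 (-0.0 dB); phase: φ = -0.1°.

|H| = 1 (-0.0 dB), φ = -0.1°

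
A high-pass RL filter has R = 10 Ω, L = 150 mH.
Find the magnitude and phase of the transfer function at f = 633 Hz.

Step 1 — Angular frequency: ω = 2π·633 = 3977 rad/s.
Step 2 — Transfer function: H(jω) = jωL/(R + jωL).
Step 3 — Numerator jωL = j·596.6; denominator R + jωL = 10 + j596.6.
Step 4 — H = 0.9997 + j0.01676.
Step 5 — Magnitude: |H| = 0.9999 (-0.0 dB); phase: φ = 1.0°.

|H| = 0.9999 (-0.0 dB), φ = 1.0°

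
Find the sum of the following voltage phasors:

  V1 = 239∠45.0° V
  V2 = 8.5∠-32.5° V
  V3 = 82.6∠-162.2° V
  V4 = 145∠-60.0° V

Step 1 — Convert each phasor to rectangular form:
  V1 = 239·(cos(45.0°) + j·sin(45.0°)) = 169 + j169 V
  V2 = 8.5·(cos(-32.5°) + j·sin(-32.5°)) = 7.169 - j4.567 V
  V3 = 82.6·(cos(-162.2°) + j·sin(-162.2°)) = -78.65 - j25.25 V
  V4 = 145·(cos(-60.0°) + j·sin(-60.0°)) = 72.5 - j125.6 V
Step 2 — Sum components: V_total = 170 + j13.61 V.
Step 3 — Convert to polar: |V_total| = 170.6 V, ∠V_total = 4.6°.

V_total = 170.6∠4.6° V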